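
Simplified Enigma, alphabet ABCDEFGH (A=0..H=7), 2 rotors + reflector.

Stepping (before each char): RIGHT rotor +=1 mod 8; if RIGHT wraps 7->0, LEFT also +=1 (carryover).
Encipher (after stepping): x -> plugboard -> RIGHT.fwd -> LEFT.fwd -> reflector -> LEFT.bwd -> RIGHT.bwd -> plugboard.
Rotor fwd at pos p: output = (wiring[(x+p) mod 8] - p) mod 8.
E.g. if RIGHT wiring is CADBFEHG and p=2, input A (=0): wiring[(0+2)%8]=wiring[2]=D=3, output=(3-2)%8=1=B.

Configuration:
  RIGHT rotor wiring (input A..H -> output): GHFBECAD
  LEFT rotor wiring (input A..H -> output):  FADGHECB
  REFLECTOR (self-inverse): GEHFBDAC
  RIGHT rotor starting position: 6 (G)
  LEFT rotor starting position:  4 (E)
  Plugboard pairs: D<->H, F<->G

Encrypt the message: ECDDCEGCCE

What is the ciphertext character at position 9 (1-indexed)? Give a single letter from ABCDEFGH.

Char 1 ('E'): step: R->7, L=4; E->plug->E->R->C->L->G->refl->A->L'->B->R'->H->plug->D
Char 2 ('C'): step: R->0, L->5 (L advanced); C->plug->C->R->F->L->G->refl->A->L'->D->R'->H->plug->D
Char 3 ('D'): step: R->1, L=5; D->plug->H->R->F->L->G->refl->A->L'->D->R'->D->plug->H
Char 4 ('D'): step: R->2, L=5; D->plug->H->R->F->L->G->refl->A->L'->D->R'->A->plug->A
Char 5 ('C'): step: R->3, L=5; C->plug->C->R->H->L->C->refl->H->L'->A->R'->E->plug->E
Char 6 ('E'): step: R->4, L=5; E->plug->E->R->C->L->E->refl->B->L'->G->R'->B->plug->B
Char 7 ('G'): step: R->5, L=5; G->plug->F->R->A->L->H->refl->C->L'->H->R'->H->plug->D
Char 8 ('C'): step: R->6, L=5; C->plug->C->R->A->L->H->refl->C->L'->H->R'->E->plug->E
Char 9 ('C'): step: R->7, L=5; C->plug->C->R->A->L->H->refl->C->L'->H->R'->B->plug->B

B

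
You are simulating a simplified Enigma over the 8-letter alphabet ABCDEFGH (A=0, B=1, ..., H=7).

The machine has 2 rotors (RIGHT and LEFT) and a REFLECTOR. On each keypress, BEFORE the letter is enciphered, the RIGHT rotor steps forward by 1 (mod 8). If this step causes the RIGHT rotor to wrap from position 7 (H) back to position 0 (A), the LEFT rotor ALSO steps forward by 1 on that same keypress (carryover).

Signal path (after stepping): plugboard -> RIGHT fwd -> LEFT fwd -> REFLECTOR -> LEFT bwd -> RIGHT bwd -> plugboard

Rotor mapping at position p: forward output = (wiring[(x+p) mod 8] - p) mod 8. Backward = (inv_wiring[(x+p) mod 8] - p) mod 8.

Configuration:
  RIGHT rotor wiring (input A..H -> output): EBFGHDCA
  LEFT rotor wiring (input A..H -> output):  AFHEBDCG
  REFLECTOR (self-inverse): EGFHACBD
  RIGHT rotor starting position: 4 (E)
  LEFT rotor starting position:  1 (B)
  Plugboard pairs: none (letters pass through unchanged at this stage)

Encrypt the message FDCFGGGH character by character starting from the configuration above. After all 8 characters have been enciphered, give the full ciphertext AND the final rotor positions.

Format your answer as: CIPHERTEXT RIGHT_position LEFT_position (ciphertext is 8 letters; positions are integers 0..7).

Answer: CFEDEHAB 4 2

Derivation:
Char 1 ('F'): step: R->5, L=1; F->plug->F->R->A->L->E->refl->A->L'->D->R'->C->plug->C
Char 2 ('D'): step: R->6, L=1; D->plug->D->R->D->L->A->refl->E->L'->A->R'->F->plug->F
Char 3 ('C'): step: R->7, L=1; C->plug->C->R->C->L->D->refl->H->L'->H->R'->E->plug->E
Char 4 ('F'): step: R->0, L->2 (L advanced); F->plug->F->R->D->L->B->refl->G->L'->G->R'->D->plug->D
Char 5 ('G'): step: R->1, L=2; G->plug->G->R->H->L->D->refl->H->L'->C->R'->E->plug->E
Char 6 ('G'): step: R->2, L=2; G->plug->G->R->C->L->H->refl->D->L'->H->R'->H->plug->H
Char 7 ('G'): step: R->3, L=2; G->plug->G->R->G->L->G->refl->B->L'->D->R'->A->plug->A
Char 8 ('H'): step: R->4, L=2; H->plug->H->R->C->L->H->refl->D->L'->H->R'->B->plug->B
Final: ciphertext=CFEDEHAB, RIGHT=4, LEFT=2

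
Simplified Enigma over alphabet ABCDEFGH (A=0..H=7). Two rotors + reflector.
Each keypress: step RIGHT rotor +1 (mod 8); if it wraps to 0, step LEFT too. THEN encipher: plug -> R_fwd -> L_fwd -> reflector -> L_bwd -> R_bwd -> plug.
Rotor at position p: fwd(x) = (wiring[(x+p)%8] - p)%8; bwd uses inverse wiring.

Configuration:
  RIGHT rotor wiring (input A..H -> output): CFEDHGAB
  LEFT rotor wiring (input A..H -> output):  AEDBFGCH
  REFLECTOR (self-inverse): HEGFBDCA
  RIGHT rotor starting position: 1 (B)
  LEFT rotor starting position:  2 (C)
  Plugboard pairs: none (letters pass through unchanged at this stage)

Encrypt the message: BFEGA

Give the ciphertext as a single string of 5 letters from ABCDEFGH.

Char 1 ('B'): step: R->2, L=2; B->plug->B->R->B->L->H->refl->A->L'->E->R'->D->plug->D
Char 2 ('F'): step: R->3, L=2; F->plug->F->R->H->L->C->refl->G->L'->G->R'->E->plug->E
Char 3 ('E'): step: R->4, L=2; E->plug->E->R->G->L->G->refl->C->L'->H->R'->H->plug->H
Char 4 ('G'): step: R->5, L=2; G->plug->G->R->G->L->G->refl->C->L'->H->R'->F->plug->F
Char 5 ('A'): step: R->6, L=2; A->plug->A->R->C->L->D->refl->F->L'->F->R'->F->plug->F

Answer: DEHFF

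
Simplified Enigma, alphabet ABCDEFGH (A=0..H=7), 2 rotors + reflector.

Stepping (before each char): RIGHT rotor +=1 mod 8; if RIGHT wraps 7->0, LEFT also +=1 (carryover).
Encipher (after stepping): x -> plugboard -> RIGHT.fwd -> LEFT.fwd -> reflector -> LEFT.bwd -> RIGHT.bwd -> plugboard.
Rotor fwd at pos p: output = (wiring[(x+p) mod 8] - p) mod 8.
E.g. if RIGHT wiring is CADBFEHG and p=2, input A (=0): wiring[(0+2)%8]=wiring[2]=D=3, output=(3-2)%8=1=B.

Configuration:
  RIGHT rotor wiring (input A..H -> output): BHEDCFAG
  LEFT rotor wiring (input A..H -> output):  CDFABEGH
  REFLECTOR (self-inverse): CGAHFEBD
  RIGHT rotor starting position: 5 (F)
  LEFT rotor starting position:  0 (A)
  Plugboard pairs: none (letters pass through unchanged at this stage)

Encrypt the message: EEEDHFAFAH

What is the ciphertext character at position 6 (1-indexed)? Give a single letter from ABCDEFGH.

Char 1 ('E'): step: R->6, L=0; E->plug->E->R->G->L->G->refl->B->L'->E->R'->G->plug->G
Char 2 ('E'): step: R->7, L=0; E->plug->E->R->E->L->B->refl->G->L'->G->R'->G->plug->G
Char 3 ('E'): step: R->0, L->1 (L advanced); E->plug->E->R->C->L->H->refl->D->L'->E->R'->C->plug->C
Char 4 ('D'): step: R->1, L=1; D->plug->D->R->B->L->E->refl->F->L'->F->R'->G->plug->G
Char 5 ('H'): step: R->2, L=1; H->plug->H->R->F->L->F->refl->E->L'->B->R'->B->plug->B
Char 6 ('F'): step: R->3, L=1; F->plug->F->R->G->L->G->refl->B->L'->H->R'->B->plug->B

B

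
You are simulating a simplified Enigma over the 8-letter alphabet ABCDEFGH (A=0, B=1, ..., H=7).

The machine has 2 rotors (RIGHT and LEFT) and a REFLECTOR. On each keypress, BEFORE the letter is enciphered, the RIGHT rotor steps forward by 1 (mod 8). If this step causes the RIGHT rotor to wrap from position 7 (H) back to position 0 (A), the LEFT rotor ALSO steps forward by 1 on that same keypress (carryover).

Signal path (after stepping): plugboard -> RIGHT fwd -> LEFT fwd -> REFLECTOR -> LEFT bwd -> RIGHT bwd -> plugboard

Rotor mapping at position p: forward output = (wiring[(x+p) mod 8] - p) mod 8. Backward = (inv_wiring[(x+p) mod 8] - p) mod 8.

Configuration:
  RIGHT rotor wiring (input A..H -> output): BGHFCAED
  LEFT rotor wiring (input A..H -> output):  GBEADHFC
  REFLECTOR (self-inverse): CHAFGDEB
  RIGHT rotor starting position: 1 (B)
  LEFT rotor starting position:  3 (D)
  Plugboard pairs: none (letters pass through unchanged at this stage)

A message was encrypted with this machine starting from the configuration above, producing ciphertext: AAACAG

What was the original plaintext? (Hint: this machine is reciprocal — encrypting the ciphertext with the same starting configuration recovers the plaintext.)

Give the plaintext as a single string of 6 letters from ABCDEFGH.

Answer: CFFFHF

Derivation:
Char 1 ('A'): step: R->2, L=3; A->plug->A->R->F->L->D->refl->F->L'->A->R'->C->plug->C
Char 2 ('A'): step: R->3, L=3; A->plug->A->R->C->L->E->refl->G->L'->G->R'->F->plug->F
Char 3 ('A'): step: R->4, L=3; A->plug->A->R->G->L->G->refl->E->L'->C->R'->F->plug->F
Char 4 ('C'): step: R->5, L=3; C->plug->C->R->G->L->G->refl->E->L'->C->R'->F->plug->F
Char 5 ('A'): step: R->6, L=3; A->plug->A->R->G->L->G->refl->E->L'->C->R'->H->plug->H
Char 6 ('G'): step: R->7, L=3; G->plug->G->R->B->L->A->refl->C->L'->D->R'->F->plug->F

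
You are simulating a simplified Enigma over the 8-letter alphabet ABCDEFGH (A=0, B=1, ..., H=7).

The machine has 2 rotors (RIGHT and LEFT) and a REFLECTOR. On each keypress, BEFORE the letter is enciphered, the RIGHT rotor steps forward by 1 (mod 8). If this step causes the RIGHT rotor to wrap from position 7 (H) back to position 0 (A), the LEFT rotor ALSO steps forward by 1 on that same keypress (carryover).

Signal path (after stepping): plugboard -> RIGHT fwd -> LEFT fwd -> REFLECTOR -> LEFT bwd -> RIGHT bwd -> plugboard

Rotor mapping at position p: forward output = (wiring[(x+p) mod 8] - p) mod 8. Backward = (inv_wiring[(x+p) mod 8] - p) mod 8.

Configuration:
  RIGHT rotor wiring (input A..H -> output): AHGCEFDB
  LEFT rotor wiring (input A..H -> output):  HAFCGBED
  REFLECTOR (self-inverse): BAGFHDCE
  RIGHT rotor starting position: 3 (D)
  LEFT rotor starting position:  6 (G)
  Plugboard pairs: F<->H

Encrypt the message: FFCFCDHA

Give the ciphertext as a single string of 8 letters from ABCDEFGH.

Answer: GHGHGAAG

Derivation:
Char 1 ('F'): step: R->4, L=6; F->plug->H->R->G->L->A->refl->B->L'->C->R'->G->plug->G
Char 2 ('F'): step: R->5, L=6; F->plug->H->R->H->L->D->refl->F->L'->B->R'->F->plug->H
Char 3 ('C'): step: R->6, L=6; C->plug->C->R->C->L->B->refl->A->L'->G->R'->G->plug->G
Char 4 ('F'): step: R->7, L=6; F->plug->H->R->E->L->H->refl->E->L'->F->R'->F->plug->H
Char 5 ('C'): step: R->0, L->7 (L advanced); C->plug->C->R->G->L->C->refl->G->L'->D->R'->G->plug->G
Char 6 ('D'): step: R->1, L=7; D->plug->D->R->D->L->G->refl->C->L'->G->R'->A->plug->A
Char 7 ('H'): step: R->2, L=7; H->plug->F->R->H->L->F->refl->D->L'->E->R'->A->plug->A
Char 8 ('A'): step: R->3, L=7; A->plug->A->R->H->L->F->refl->D->L'->E->R'->G->plug->G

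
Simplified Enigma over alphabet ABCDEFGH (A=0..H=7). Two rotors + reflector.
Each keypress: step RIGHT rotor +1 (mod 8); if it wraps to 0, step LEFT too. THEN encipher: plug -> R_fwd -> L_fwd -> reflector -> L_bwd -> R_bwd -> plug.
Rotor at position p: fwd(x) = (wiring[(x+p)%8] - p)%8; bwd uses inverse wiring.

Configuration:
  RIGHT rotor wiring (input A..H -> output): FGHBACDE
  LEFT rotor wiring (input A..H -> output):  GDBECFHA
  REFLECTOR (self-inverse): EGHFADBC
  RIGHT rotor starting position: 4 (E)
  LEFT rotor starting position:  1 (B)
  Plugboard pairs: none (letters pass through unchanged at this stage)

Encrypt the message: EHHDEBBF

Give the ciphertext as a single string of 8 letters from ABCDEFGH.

Answer: GEFECACB

Derivation:
Char 1 ('E'): step: R->5, L=1; E->plug->E->R->B->L->A->refl->E->L'->E->R'->G->plug->G
Char 2 ('H'): step: R->6, L=1; H->plug->H->R->E->L->E->refl->A->L'->B->R'->E->plug->E
Char 3 ('H'): step: R->7, L=1; H->plug->H->R->E->L->E->refl->A->L'->B->R'->F->plug->F
Char 4 ('D'): step: R->0, L->2 (L advanced); D->plug->D->R->B->L->C->refl->H->L'->A->R'->E->plug->E
Char 5 ('E'): step: R->1, L=2; E->plug->E->R->B->L->C->refl->H->L'->A->R'->C->plug->C
Char 6 ('B'): step: R->2, L=2; B->plug->B->R->H->L->B->refl->G->L'->F->R'->A->plug->A
Char 7 ('B'): step: R->3, L=2; B->plug->B->R->F->L->G->refl->B->L'->H->R'->C->plug->C
Char 8 ('F'): step: R->4, L=2; F->plug->F->R->C->L->A->refl->E->L'->G->R'->B->plug->B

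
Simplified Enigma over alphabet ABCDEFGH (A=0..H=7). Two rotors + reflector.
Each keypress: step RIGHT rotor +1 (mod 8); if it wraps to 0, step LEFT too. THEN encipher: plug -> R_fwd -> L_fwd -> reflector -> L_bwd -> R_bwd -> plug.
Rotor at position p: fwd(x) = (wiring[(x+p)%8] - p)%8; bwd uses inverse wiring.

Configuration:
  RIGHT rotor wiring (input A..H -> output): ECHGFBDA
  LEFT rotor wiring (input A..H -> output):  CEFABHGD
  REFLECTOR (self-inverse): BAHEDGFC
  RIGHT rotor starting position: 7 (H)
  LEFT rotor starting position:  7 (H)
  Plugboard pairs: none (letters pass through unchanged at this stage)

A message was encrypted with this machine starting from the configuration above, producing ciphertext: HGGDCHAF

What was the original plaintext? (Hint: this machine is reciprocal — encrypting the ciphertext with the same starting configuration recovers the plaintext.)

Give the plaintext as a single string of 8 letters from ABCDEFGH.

Answer: EAFEAEFG

Derivation:
Char 1 ('H'): step: R->0, L->0 (L advanced); H->plug->H->R->A->L->C->refl->H->L'->F->R'->E->plug->E
Char 2 ('G'): step: R->1, L=0; G->plug->G->R->H->L->D->refl->E->L'->B->R'->A->plug->A
Char 3 ('G'): step: R->2, L=0; G->plug->G->R->C->L->F->refl->G->L'->G->R'->F->plug->F
Char 4 ('D'): step: R->3, L=0; D->plug->D->R->A->L->C->refl->H->L'->F->R'->E->plug->E
Char 5 ('C'): step: R->4, L=0; C->plug->C->R->H->L->D->refl->E->L'->B->R'->A->plug->A
Char 6 ('H'): step: R->5, L=0; H->plug->H->R->A->L->C->refl->H->L'->F->R'->E->plug->E
Char 7 ('A'): step: R->6, L=0; A->plug->A->R->F->L->H->refl->C->L'->A->R'->F->plug->F
Char 8 ('F'): step: R->7, L=0; F->plug->F->R->G->L->G->refl->F->L'->C->R'->G->plug->G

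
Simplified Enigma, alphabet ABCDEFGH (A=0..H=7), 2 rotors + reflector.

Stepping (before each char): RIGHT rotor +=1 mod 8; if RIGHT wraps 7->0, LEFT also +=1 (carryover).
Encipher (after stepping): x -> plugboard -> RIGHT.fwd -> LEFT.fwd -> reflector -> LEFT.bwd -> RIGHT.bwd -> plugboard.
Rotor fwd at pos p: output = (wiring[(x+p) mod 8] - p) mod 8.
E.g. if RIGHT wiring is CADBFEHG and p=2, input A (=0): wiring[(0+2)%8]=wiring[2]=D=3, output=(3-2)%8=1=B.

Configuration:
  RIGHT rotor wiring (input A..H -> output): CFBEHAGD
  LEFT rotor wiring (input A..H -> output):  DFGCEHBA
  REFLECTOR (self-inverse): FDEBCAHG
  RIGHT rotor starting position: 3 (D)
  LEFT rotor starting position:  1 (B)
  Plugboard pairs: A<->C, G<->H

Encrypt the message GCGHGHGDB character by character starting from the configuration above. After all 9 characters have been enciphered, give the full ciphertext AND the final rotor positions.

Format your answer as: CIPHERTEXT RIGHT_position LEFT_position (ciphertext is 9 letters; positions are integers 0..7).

Answer: DGEEABFCH 4 2

Derivation:
Char 1 ('G'): step: R->4, L=1; G->plug->H->R->A->L->E->refl->C->L'->H->R'->D->plug->D
Char 2 ('C'): step: R->5, L=1; C->plug->A->R->D->L->D->refl->B->L'->C->R'->H->plug->G
Char 3 ('G'): step: R->6, L=1; G->plug->H->R->C->L->B->refl->D->L'->D->R'->E->plug->E
Char 4 ('H'): step: R->7, L=1; H->plug->G->R->B->L->F->refl->A->L'->F->R'->E->plug->E
Char 5 ('G'): step: R->0, L->2 (L advanced); G->plug->H->R->D->L->F->refl->A->L'->B->R'->C->plug->A
Char 6 ('H'): step: R->1, L=2; H->plug->G->R->C->L->C->refl->E->L'->A->R'->B->plug->B
Char 7 ('G'): step: R->2, L=2; G->plug->H->R->D->L->F->refl->A->L'->B->R'->F->plug->F
Char 8 ('D'): step: R->3, L=2; D->plug->D->R->D->L->F->refl->A->L'->B->R'->A->plug->C
Char 9 ('B'): step: R->4, L=2; B->plug->B->R->E->L->H->refl->G->L'->F->R'->G->plug->H
Final: ciphertext=DGEEABFCH, RIGHT=4, LEFT=2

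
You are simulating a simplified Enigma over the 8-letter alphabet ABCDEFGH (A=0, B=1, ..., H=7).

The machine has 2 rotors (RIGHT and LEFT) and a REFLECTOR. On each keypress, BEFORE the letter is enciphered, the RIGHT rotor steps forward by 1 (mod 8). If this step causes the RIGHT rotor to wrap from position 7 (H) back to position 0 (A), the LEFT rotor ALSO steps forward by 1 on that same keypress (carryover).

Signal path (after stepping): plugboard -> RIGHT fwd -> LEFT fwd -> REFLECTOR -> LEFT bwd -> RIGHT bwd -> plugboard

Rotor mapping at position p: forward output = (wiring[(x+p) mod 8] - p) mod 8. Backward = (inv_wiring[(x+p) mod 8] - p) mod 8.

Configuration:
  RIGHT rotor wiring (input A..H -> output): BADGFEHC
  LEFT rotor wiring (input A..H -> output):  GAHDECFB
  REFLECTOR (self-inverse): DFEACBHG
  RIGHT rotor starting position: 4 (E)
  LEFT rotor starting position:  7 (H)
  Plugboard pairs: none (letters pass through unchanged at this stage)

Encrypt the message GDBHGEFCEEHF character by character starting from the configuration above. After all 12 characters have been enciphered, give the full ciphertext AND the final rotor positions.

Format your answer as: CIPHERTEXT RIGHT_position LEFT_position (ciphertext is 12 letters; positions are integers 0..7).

Answer: AEGBEBEAGBBG 0 1

Derivation:
Char 1 ('G'): step: R->5, L=7; G->plug->G->R->B->L->H->refl->G->L'->H->R'->A->plug->A
Char 2 ('D'): step: R->6, L=7; D->plug->D->R->C->L->B->refl->F->L'->F->R'->E->plug->E
Char 3 ('B'): step: R->7, L=7; B->plug->B->R->C->L->B->refl->F->L'->F->R'->G->plug->G
Char 4 ('H'): step: R->0, L->0 (L advanced); H->plug->H->R->C->L->H->refl->G->L'->A->R'->B->plug->B
Char 5 ('G'): step: R->1, L=0; G->plug->G->R->B->L->A->refl->D->L'->D->R'->E->plug->E
Char 6 ('E'): step: R->2, L=0; E->plug->E->R->F->L->C->refl->E->L'->E->R'->B->plug->B
Char 7 ('F'): step: R->3, L=0; F->plug->F->R->G->L->F->refl->B->L'->H->R'->E->plug->E
Char 8 ('C'): step: R->4, L=0; C->plug->C->R->D->L->D->refl->A->L'->B->R'->A->plug->A
Char 9 ('E'): step: R->5, L=0; E->plug->E->R->D->L->D->refl->A->L'->B->R'->G->plug->G
Char 10 ('E'): step: R->6, L=0; E->plug->E->R->F->L->C->refl->E->L'->E->R'->B->plug->B
Char 11 ('H'): step: R->7, L=0; H->plug->H->R->A->L->G->refl->H->L'->C->R'->B->plug->B
Char 12 ('F'): step: R->0, L->1 (L advanced); F->plug->F->R->E->L->B->refl->F->L'->H->R'->G->plug->G
Final: ciphertext=AEGBEBEAGBBG, RIGHT=0, LEFT=1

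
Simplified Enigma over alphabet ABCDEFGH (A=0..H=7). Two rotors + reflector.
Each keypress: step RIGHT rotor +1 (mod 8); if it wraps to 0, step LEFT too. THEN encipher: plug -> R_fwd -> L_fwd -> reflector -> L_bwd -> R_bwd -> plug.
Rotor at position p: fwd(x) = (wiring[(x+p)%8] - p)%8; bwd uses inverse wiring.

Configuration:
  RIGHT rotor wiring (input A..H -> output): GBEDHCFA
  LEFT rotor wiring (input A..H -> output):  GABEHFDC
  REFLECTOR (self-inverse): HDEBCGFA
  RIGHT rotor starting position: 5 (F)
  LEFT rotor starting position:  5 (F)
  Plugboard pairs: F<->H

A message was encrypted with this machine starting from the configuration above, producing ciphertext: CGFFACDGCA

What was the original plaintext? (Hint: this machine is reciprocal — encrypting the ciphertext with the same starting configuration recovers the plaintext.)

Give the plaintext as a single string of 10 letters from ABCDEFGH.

Answer: EEGAFDBEHG

Derivation:
Char 1 ('C'): step: R->6, L=5; C->plug->C->R->A->L->A->refl->H->L'->G->R'->E->plug->E
Char 2 ('G'): step: R->7, L=5; G->plug->G->R->D->L->B->refl->D->L'->E->R'->E->plug->E
Char 3 ('F'): step: R->0, L->6 (L advanced); F->plug->H->R->A->L->F->refl->G->L'->F->R'->G->plug->G
Char 4 ('F'): step: R->1, L=6; F->plug->H->R->F->L->G->refl->F->L'->A->R'->A->plug->A
Char 5 ('A'): step: R->2, L=6; A->plug->A->R->C->L->A->refl->H->L'->H->R'->H->plug->F
Char 6 ('C'): step: R->3, L=6; C->plug->C->R->H->L->H->refl->A->L'->C->R'->D->plug->D
Char 7 ('D'): step: R->4, L=6; D->plug->D->R->E->L->D->refl->B->L'->G->R'->B->plug->B
Char 8 ('G'): step: R->5, L=6; G->plug->G->R->G->L->B->refl->D->L'->E->R'->E->plug->E
Char 9 ('C'): step: R->6, L=6; C->plug->C->R->A->L->F->refl->G->L'->F->R'->F->plug->H
Char 10 ('A'): step: R->7, L=6; A->plug->A->R->B->L->E->refl->C->L'->D->R'->G->plug->G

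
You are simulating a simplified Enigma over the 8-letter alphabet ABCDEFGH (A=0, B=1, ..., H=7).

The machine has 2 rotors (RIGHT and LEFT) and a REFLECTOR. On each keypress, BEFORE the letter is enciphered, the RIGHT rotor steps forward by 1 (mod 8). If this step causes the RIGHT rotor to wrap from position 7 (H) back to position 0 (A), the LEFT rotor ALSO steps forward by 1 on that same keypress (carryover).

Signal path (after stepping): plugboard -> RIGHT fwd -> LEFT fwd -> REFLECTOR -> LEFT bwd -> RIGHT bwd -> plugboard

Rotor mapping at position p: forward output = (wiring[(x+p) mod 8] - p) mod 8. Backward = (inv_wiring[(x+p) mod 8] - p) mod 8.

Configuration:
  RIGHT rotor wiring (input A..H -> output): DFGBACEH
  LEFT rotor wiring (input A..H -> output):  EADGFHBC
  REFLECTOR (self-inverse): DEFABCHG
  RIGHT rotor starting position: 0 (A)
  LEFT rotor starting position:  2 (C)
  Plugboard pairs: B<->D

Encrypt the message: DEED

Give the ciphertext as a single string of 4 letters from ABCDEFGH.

Answer: HFCB

Derivation:
Char 1 ('D'): step: R->1, L=2; D->plug->B->R->F->L->A->refl->D->L'->C->R'->H->plug->H
Char 2 ('E'): step: R->2, L=2; E->plug->E->R->C->L->D->refl->A->L'->F->R'->F->plug->F
Char 3 ('E'): step: R->3, L=2; E->plug->E->R->E->L->H->refl->G->L'->H->R'->C->plug->C
Char 4 ('D'): step: R->4, L=2; D->plug->B->R->G->L->C->refl->F->L'->D->R'->D->plug->B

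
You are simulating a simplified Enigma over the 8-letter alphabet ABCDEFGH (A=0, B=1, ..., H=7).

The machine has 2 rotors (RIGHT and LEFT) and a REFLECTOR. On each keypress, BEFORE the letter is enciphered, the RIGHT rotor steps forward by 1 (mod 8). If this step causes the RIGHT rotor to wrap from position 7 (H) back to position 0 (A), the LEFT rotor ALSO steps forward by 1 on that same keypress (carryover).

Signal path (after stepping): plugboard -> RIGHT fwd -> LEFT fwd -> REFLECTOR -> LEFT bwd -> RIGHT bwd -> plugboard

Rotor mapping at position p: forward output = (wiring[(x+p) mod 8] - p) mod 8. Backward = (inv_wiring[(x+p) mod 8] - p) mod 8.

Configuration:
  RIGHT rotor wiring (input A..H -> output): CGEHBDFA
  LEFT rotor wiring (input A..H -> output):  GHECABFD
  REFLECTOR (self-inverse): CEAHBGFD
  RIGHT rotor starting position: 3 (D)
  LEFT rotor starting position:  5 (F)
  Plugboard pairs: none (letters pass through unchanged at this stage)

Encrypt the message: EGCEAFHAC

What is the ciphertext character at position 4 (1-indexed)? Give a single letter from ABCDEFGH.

Char 1 ('E'): step: R->4, L=5; E->plug->E->R->G->L->F->refl->G->L'->C->R'->F->plug->F
Char 2 ('G'): step: R->5, L=5; G->plug->G->R->C->L->G->refl->F->L'->G->R'->A->plug->A
Char 3 ('C'): step: R->6, L=5; C->plug->C->R->E->L->C->refl->A->L'->B->R'->F->plug->F
Char 4 ('E'): step: R->7, L=5; E->plug->E->R->A->L->E->refl->B->L'->D->R'->B->plug->B

B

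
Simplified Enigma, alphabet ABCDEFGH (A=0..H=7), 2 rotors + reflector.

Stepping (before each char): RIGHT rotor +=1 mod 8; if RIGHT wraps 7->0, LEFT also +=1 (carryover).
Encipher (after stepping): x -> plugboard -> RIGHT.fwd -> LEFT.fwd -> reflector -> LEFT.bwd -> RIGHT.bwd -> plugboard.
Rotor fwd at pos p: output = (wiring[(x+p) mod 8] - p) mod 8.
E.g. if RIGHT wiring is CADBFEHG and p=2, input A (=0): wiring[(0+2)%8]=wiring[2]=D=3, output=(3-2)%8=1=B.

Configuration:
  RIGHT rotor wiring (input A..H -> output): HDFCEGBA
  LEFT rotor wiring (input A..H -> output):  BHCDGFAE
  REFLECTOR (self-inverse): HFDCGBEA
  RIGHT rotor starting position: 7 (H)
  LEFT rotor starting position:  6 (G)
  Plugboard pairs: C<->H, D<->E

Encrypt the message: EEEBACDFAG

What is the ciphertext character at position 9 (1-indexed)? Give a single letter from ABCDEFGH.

Char 1 ('E'): step: R->0, L->7 (L advanced); E->plug->D->R->C->L->A->refl->H->L'->F->R'->C->plug->H
Char 2 ('E'): step: R->1, L=7; E->plug->D->R->D->L->D->refl->C->L'->B->R'->C->plug->H
Char 3 ('E'): step: R->2, L=7; E->plug->D->R->E->L->E->refl->G->L'->G->R'->F->plug->F
Char 4 ('B'): step: R->3, L=7; B->plug->B->R->B->L->C->refl->D->L'->D->R'->C->plug->H
Char 5 ('A'): step: R->4, L=7; A->plug->A->R->A->L->F->refl->B->L'->H->R'->F->plug->F
Char 6 ('C'): step: R->5, L=7; C->plug->H->R->H->L->B->refl->F->L'->A->R'->F->plug->F
Char 7 ('D'): step: R->6, L=7; D->plug->E->R->H->L->B->refl->F->L'->A->R'->H->plug->C
Char 8 ('F'): step: R->7, L=7; F->plug->F->R->F->L->H->refl->A->L'->C->R'->H->plug->C
Char 9 ('A'): step: R->0, L->0 (L advanced); A->plug->A->R->H->L->E->refl->G->L'->E->R'->E->plug->D

D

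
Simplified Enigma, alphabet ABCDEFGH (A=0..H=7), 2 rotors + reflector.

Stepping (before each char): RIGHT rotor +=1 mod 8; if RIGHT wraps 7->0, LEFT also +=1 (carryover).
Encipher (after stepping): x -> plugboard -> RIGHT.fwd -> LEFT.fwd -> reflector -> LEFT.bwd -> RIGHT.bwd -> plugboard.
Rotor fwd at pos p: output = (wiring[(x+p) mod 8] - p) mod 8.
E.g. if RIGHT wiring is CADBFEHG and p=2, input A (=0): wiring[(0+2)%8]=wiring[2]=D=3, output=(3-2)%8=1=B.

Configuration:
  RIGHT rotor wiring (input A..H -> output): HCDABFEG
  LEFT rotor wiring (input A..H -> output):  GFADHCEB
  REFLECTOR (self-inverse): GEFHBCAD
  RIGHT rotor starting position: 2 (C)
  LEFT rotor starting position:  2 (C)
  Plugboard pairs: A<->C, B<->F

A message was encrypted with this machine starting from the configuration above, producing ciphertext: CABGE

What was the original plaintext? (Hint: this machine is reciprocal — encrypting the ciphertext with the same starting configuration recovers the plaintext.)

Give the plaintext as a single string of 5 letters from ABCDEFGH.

Char 1 ('C'): step: R->3, L=2; C->plug->A->R->F->L->H->refl->D->L'->H->R'->G->plug->G
Char 2 ('A'): step: R->4, L=2; A->plug->C->R->A->L->G->refl->A->L'->D->R'->E->plug->E
Char 3 ('B'): step: R->5, L=2; B->plug->F->R->G->L->E->refl->B->L'->B->R'->C->plug->A
Char 4 ('G'): step: R->6, L=2; G->plug->G->R->D->L->A->refl->G->L'->A->R'->B->plug->F
Char 5 ('E'): step: R->7, L=2; E->plug->E->R->B->L->B->refl->E->L'->G->R'->G->plug->G

Answer: GEAFG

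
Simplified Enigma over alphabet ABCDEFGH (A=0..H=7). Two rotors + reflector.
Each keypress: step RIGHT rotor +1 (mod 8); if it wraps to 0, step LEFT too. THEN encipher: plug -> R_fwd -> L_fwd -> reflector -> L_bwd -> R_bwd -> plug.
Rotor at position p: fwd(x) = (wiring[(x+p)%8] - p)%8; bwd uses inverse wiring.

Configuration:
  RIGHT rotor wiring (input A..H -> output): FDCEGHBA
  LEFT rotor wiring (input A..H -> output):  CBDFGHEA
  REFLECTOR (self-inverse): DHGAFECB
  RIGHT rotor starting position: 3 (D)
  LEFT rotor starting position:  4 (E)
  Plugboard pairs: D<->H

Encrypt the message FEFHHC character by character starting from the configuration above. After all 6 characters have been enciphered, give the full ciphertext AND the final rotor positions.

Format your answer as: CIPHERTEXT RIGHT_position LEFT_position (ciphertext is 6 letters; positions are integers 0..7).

Answer: GGCEBD 1 5

Derivation:
Char 1 ('F'): step: R->4, L=4; F->plug->F->R->H->L->B->refl->H->L'->G->R'->G->plug->G
Char 2 ('E'): step: R->5, L=4; E->plug->E->R->G->L->H->refl->B->L'->H->R'->G->plug->G
Char 3 ('F'): step: R->6, L=4; F->plug->F->R->G->L->H->refl->B->L'->H->R'->C->plug->C
Char 4 ('H'): step: R->7, L=4; H->plug->D->R->D->L->E->refl->F->L'->F->R'->E->plug->E
Char 5 ('H'): step: R->0, L->5 (L advanced); H->plug->D->R->E->L->E->refl->F->L'->D->R'->B->plug->B
Char 6 ('C'): step: R->1, L=5; C->plug->C->R->D->L->F->refl->E->L'->E->R'->H->plug->D
Final: ciphertext=GGCEBD, RIGHT=1, LEFT=5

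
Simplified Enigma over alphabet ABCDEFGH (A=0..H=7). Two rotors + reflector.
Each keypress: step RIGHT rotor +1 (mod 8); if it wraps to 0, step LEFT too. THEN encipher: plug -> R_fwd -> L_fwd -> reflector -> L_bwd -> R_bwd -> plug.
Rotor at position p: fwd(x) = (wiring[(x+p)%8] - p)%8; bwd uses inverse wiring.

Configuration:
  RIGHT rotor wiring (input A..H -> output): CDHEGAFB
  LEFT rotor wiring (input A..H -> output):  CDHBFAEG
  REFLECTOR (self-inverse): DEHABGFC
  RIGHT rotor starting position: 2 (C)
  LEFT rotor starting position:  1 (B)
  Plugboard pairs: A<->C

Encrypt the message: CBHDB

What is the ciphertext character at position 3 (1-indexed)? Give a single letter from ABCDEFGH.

Char 1 ('C'): step: R->3, L=1; C->plug->A->R->B->L->G->refl->F->L'->G->R'->E->plug->E
Char 2 ('B'): step: R->4, L=1; B->plug->B->R->E->L->H->refl->C->L'->A->R'->H->plug->H
Char 3 ('H'): step: R->5, L=1; H->plug->H->R->B->L->G->refl->F->L'->G->R'->E->plug->E

E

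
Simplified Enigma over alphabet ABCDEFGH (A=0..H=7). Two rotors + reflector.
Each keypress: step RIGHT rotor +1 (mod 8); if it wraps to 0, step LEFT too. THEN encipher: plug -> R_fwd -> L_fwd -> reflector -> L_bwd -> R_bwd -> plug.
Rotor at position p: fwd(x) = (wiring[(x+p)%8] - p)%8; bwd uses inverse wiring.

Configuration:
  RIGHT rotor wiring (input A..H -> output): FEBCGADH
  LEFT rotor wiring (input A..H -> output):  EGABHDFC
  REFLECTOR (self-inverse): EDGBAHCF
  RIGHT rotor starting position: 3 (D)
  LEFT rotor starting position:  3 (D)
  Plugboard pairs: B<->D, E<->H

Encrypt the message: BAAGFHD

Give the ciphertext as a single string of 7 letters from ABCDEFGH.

Answer: FBBBBCE

Derivation:
Char 1 ('B'): step: R->4, L=3; B->plug->D->R->D->L->C->refl->G->L'->A->R'->F->plug->F
Char 2 ('A'): step: R->5, L=3; A->plug->A->R->D->L->C->refl->G->L'->A->R'->D->plug->B
Char 3 ('A'): step: R->6, L=3; A->plug->A->R->F->L->B->refl->D->L'->G->R'->D->plug->B
Char 4 ('G'): step: R->7, L=3; G->plug->G->R->B->L->E->refl->A->L'->C->R'->D->plug->B
Char 5 ('F'): step: R->0, L->4 (L advanced); F->plug->F->R->A->L->D->refl->B->L'->C->R'->D->plug->B
Char 6 ('H'): step: R->1, L=4; H->plug->E->R->H->L->F->refl->H->L'->B->R'->C->plug->C
Char 7 ('D'): step: R->2, L=4; D->plug->B->R->A->L->D->refl->B->L'->C->R'->H->plug->E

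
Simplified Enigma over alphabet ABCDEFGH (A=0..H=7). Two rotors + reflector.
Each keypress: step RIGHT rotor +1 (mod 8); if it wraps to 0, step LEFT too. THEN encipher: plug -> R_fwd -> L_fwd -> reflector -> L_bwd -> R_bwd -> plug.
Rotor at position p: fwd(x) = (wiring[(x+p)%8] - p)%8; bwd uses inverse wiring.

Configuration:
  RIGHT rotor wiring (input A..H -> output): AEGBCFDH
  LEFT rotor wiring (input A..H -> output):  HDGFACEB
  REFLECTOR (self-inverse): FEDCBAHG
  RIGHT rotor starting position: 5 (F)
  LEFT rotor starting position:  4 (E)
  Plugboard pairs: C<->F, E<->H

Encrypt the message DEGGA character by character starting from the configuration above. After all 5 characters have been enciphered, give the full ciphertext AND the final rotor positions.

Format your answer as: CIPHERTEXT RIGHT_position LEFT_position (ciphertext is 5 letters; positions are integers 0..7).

Answer: GGEFH 2 5

Derivation:
Char 1 ('D'): step: R->6, L=4; D->plug->D->R->G->L->C->refl->D->L'->E->R'->G->plug->G
Char 2 ('E'): step: R->7, L=4; E->plug->H->R->E->L->D->refl->C->L'->G->R'->G->plug->G
Char 3 ('G'): step: R->0, L->5 (L advanced); G->plug->G->R->D->L->C->refl->D->L'->H->R'->H->plug->E
Char 4 ('G'): step: R->1, L=5; G->plug->G->R->G->L->A->refl->F->L'->A->R'->C->plug->F
Char 5 ('A'): step: R->2, L=5; A->plug->A->R->E->L->G->refl->H->L'->B->R'->E->plug->H
Final: ciphertext=GGEFH, RIGHT=2, LEFT=5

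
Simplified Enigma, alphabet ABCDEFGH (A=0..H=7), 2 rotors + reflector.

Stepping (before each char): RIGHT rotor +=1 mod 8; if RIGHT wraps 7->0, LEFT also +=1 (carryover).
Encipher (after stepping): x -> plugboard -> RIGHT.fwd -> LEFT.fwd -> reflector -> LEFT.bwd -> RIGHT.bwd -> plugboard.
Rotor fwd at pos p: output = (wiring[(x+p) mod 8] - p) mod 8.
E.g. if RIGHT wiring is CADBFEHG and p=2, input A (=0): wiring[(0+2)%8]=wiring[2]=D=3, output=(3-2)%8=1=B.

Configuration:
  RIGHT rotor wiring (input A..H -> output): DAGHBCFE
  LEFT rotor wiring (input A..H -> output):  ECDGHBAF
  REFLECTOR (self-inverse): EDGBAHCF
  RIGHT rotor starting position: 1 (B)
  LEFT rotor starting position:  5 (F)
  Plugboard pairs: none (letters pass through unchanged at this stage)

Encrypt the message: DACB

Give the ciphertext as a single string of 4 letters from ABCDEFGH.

Char 1 ('D'): step: R->2, L=5; D->plug->D->R->A->L->E->refl->A->L'->C->R'->F->plug->F
Char 2 ('A'): step: R->3, L=5; A->plug->A->R->E->L->F->refl->H->L'->D->R'->H->plug->H
Char 3 ('C'): step: R->4, L=5; C->plug->C->R->B->L->D->refl->B->L'->G->R'->B->plug->B
Char 4 ('B'): step: R->5, L=5; B->plug->B->R->A->L->E->refl->A->L'->C->R'->G->plug->G

Answer: FHBG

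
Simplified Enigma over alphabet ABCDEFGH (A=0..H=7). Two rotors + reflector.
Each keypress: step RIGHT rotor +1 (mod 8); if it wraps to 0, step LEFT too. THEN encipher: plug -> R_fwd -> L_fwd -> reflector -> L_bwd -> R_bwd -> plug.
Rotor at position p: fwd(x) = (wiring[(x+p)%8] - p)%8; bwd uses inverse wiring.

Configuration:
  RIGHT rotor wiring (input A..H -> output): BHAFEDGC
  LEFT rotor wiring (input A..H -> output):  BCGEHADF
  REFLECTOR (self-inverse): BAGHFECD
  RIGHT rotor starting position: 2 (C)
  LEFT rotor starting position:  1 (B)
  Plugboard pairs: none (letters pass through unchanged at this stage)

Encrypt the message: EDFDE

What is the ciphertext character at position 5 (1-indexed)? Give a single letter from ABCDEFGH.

Char 1 ('E'): step: R->3, L=1; E->plug->E->R->H->L->A->refl->B->L'->A->R'->C->plug->C
Char 2 ('D'): step: R->4, L=1; D->plug->D->R->G->L->E->refl->F->L'->B->R'->H->plug->H
Char 3 ('F'): step: R->5, L=1; F->plug->F->R->D->L->G->refl->C->L'->F->R'->C->plug->C
Char 4 ('D'): step: R->6, L=1; D->plug->D->R->B->L->F->refl->E->L'->G->R'->G->plug->G
Char 5 ('E'): step: R->7, L=1; E->plug->E->R->G->L->E->refl->F->L'->B->R'->D->plug->D

D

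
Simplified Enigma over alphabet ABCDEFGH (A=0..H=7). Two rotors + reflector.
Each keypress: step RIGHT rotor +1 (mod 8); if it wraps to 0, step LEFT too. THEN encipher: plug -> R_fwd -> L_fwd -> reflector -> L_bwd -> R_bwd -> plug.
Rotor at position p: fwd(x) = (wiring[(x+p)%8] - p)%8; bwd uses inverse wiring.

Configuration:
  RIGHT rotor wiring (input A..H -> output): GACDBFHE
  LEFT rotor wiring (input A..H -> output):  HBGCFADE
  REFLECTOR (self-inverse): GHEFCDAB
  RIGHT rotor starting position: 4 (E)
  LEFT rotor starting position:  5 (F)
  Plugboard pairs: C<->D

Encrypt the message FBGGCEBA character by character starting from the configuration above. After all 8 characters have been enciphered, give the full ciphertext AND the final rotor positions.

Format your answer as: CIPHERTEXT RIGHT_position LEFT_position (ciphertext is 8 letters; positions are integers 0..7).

Answer: BDHFGDDH 4 6

Derivation:
Char 1 ('F'): step: R->5, L=5; F->plug->F->R->F->L->B->refl->H->L'->C->R'->B->plug->B
Char 2 ('B'): step: R->6, L=5; B->plug->B->R->G->L->F->refl->D->L'->A->R'->C->plug->D
Char 3 ('G'): step: R->7, L=5; G->plug->G->R->G->L->F->refl->D->L'->A->R'->H->plug->H
Char 4 ('G'): step: R->0, L->6 (L advanced); G->plug->G->R->H->L->C->refl->E->L'->F->R'->F->plug->F
Char 5 ('C'): step: R->1, L=6; C->plug->D->R->A->L->F->refl->D->L'->D->R'->G->plug->G
Char 6 ('E'): step: R->2, L=6; E->plug->E->R->F->L->E->refl->C->L'->H->R'->C->plug->D
Char 7 ('B'): step: R->3, L=6; B->plug->B->R->G->L->H->refl->B->L'->C->R'->C->plug->D
Char 8 ('A'): step: R->4, L=6; A->plug->A->R->F->L->E->refl->C->L'->H->R'->H->plug->H
Final: ciphertext=BDHFGDDH, RIGHT=4, LEFT=6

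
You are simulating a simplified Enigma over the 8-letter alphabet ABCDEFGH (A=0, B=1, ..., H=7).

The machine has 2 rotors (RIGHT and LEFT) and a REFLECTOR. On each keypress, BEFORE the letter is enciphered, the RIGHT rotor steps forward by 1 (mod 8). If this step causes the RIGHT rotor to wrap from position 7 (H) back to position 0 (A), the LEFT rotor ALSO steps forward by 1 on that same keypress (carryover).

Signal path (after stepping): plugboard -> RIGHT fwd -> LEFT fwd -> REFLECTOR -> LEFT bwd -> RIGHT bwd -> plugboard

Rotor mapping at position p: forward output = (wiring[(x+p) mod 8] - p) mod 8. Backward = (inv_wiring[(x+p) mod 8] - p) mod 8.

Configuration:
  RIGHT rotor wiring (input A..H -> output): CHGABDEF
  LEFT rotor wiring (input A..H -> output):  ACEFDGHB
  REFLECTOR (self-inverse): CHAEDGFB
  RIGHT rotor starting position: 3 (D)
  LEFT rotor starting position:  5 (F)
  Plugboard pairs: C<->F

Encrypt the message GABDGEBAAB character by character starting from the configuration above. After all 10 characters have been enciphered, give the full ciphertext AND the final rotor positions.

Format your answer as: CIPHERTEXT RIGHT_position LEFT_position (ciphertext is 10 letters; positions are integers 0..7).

Answer: CCFGFFAFFE 5 6

Derivation:
Char 1 ('G'): step: R->4, L=5; G->plug->G->R->C->L->E->refl->D->L'->D->R'->F->plug->C
Char 2 ('A'): step: R->5, L=5; A->plug->A->R->G->L->A->refl->C->L'->B->R'->F->plug->C
Char 3 ('B'): step: R->6, L=5; B->plug->B->R->H->L->G->refl->F->L'->E->R'->C->plug->F
Char 4 ('D'): step: R->7, L=5; D->plug->D->R->H->L->G->refl->F->L'->E->R'->G->plug->G
Char 5 ('G'): step: R->0, L->6 (L advanced); G->plug->G->R->E->L->G->refl->F->L'->G->R'->C->plug->F
Char 6 ('E'): step: R->1, L=6; E->plug->E->R->C->L->C->refl->A->L'->H->R'->C->plug->F
Char 7 ('B'): step: R->2, L=6; B->plug->B->R->G->L->F->refl->G->L'->E->R'->A->plug->A
Char 8 ('A'): step: R->3, L=6; A->plug->A->R->F->L->H->refl->B->L'->A->R'->C->plug->F
Char 9 ('A'): step: R->4, L=6; A->plug->A->R->F->L->H->refl->B->L'->A->R'->C->plug->F
Char 10 ('B'): step: R->5, L=6; B->plug->B->R->H->L->A->refl->C->L'->C->R'->E->plug->E
Final: ciphertext=CCFGFFAFFE, RIGHT=5, LEFT=6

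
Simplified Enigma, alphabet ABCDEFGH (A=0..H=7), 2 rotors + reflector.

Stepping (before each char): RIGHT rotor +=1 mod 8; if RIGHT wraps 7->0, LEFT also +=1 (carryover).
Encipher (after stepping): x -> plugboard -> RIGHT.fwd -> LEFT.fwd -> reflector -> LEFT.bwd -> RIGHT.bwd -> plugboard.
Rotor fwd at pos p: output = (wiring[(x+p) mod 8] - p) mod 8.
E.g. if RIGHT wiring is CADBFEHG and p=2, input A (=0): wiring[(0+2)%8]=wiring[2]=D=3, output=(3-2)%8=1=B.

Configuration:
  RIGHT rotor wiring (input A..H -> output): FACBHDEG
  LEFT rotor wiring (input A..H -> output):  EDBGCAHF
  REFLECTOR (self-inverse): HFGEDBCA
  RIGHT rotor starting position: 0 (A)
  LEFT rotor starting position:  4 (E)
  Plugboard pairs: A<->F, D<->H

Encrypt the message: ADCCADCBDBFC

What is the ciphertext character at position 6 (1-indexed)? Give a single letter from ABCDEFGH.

Char 1 ('A'): step: R->1, L=4; A->plug->F->R->D->L->B->refl->F->L'->G->R'->D->plug->H
Char 2 ('D'): step: R->2, L=4; D->plug->H->R->G->L->F->refl->B->L'->D->R'->G->plug->G
Char 3 ('C'): step: R->3, L=4; C->plug->C->R->A->L->G->refl->C->L'->H->R'->H->plug->D
Char 4 ('C'): step: R->4, L=4; C->plug->C->R->A->L->G->refl->C->L'->H->R'->B->plug->B
Char 5 ('A'): step: R->5, L=4; A->plug->F->R->F->L->H->refl->A->L'->E->R'->G->plug->G
Char 6 ('D'): step: R->6, L=4; D->plug->H->R->F->L->H->refl->A->L'->E->R'->E->plug->E

E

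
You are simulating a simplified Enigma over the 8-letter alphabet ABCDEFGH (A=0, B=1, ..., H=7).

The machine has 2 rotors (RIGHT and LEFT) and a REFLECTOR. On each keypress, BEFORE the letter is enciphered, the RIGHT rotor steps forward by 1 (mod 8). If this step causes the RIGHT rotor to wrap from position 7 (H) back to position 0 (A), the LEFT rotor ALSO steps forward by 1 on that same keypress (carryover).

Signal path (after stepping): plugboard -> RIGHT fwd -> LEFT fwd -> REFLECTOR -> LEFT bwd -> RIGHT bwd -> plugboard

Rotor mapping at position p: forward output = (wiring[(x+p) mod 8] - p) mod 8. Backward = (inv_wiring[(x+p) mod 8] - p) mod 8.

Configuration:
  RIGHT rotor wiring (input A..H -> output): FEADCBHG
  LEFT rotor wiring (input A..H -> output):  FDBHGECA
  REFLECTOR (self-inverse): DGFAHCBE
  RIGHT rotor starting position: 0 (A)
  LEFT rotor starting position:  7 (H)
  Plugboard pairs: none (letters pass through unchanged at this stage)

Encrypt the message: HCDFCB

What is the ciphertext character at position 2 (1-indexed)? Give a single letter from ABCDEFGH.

Char 1 ('H'): step: R->1, L=7; H->plug->H->R->E->L->A->refl->D->L'->H->R'->B->plug->B
Char 2 ('C'): step: R->2, L=7; C->plug->C->R->A->L->B->refl->G->L'->B->R'->B->plug->B

B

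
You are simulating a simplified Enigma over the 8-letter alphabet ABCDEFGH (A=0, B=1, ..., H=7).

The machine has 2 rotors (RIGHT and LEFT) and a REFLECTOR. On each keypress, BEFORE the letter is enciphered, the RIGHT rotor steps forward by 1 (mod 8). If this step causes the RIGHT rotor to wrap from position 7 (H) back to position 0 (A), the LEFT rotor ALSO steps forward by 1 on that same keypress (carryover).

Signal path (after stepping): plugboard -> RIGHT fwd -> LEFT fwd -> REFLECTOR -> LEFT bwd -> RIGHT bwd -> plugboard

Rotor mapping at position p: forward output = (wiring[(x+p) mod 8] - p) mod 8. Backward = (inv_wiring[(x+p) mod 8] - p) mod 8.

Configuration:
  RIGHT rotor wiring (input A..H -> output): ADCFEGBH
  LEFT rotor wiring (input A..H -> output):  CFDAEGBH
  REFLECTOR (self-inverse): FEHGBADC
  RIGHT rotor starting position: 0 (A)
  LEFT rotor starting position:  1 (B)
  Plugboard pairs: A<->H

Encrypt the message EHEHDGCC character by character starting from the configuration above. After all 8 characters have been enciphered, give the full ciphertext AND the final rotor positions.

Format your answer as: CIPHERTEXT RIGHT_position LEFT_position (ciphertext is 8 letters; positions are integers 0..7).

Answer: CEFFEHFE 0 2

Derivation:
Char 1 ('E'): step: R->1, L=1; E->plug->E->R->F->L->A->refl->F->L'->E->R'->C->plug->C
Char 2 ('H'): step: R->2, L=1; H->plug->A->R->A->L->E->refl->B->L'->H->R'->E->plug->E
Char 3 ('E'): step: R->3, L=1; E->plug->E->R->E->L->F->refl->A->L'->F->R'->F->plug->F
Char 4 ('H'): step: R->4, L=1; H->plug->A->R->A->L->E->refl->B->L'->H->R'->F->plug->F
Char 5 ('D'): step: R->5, L=1; D->plug->D->R->D->L->D->refl->G->L'->G->R'->E->plug->E
Char 6 ('G'): step: R->6, L=1; G->plug->G->R->G->L->G->refl->D->L'->D->R'->A->plug->H
Char 7 ('C'): step: R->7, L=1; C->plug->C->R->E->L->F->refl->A->L'->F->R'->F->plug->F
Char 8 ('C'): step: R->0, L->2 (L advanced); C->plug->C->R->C->L->C->refl->H->L'->E->R'->E->plug->E
Final: ciphertext=CEFFEHFE, RIGHT=0, LEFT=2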